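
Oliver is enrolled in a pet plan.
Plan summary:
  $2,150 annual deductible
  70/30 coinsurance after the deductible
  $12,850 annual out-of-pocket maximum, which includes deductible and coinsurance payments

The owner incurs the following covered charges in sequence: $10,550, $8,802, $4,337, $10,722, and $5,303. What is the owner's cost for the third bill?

Bill 1, $10,550: $2,150 finishes the deductible; $8,400 goes to coinsurance; owner's 30% is $2,520. Owner owes $4,670 (running OOP $4,670).
Bill 2, $8,802: deductible already satisfied, so owner's share is 30% × $8,802 = $2,640.60. Owner pays $2,640.60; OOP now $7,310.60.
Bill 3, $4,337: deductible already satisfied, so owner's share is 30% × $4,337 = $1,301.10. Owner pays $1,301.10; OOP now $8,611.70.

$1,301.10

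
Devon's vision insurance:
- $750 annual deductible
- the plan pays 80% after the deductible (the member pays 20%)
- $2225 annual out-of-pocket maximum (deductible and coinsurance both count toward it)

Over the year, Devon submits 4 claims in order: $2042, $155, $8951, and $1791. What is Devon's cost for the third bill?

$1185.60

Bill 1, $2042: deductible takes $750, $1292 remains; member's 20% is $258.40. Cost to member: $1008.40. OOP to date $1008.40.
Bill 2, $155: deductible met; 20% of $155 = $31. Member owes $31 (running OOP $1039.40).
Bill 3, $8951: deductible already satisfied, so member's share is 20% × $8951 = $1790.20. Adding that to $1039.40 gives $2829.60, past the $2225 cap; member pays only $2225 − $1039.40 = $1185.60.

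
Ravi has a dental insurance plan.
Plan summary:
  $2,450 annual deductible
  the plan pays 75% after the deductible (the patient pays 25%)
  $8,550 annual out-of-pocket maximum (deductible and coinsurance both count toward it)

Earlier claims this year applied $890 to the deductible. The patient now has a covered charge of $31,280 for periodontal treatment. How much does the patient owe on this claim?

Deductible still to meet: $2,450 − $890 = $1,560.
The remaining $29,720 (= $31,280 − $1,560) moves to coinsurance.
25% of $29,720 = $7,430 falls to the patient.
So the patient owes $1,560 + $7,430 = $8,990 before any cap.
Year-to-date out-of-pocket would reach $890 + $8,990 = $9,880, above the $8,550 maximum, so the patient pays only $8,550 − $890 = $7,660.

$7,660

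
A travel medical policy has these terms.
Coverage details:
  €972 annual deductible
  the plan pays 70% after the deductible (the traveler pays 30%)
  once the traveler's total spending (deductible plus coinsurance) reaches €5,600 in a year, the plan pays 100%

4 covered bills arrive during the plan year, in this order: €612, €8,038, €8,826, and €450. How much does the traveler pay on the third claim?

#1 (€612): fully absorbed by the deductible. Traveler pays €612; OOP now €612.
#2 (€8,038): deductible takes €360, €7,678 remains; traveler's 30% is €2,303.40. Traveler owes €2,663.40 (running OOP €3,275.40).
#3 (€8,826): 30% coinsurance on €8,826 = €2,647.80. Adding that to €3,275.40 gives €5,923.20, past the €5,600 cap; traveler pays only €5,600 − €3,275.40 = €2,324.60.

€2,324.60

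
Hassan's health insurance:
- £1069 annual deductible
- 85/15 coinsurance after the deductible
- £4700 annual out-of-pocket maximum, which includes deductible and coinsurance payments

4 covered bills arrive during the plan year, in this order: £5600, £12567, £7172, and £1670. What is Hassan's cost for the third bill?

£1066.30

#1 (£5600): £1069 finishes the deductible; £4531 goes to coinsurance; 15% of £4531 = £679.65. Patient pays £1748.65; OOP now £1748.65.
#2 (£12567): 15% coinsurance on £12567 = £1885.05. Cost to patient: £1885.05. OOP to date £3633.70.
#3 (£7172): deductible already satisfied, so patient's share is 15% × £7172 = £1075.80. OOP would hit £4709.50 > £4700, so the cap limits the patient to £4700 − £3633.70 = £1066.30.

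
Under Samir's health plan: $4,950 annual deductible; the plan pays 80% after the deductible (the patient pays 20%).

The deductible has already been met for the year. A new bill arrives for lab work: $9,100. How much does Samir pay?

$1,820

The deductible is already satisfied, so the full bill goes to coinsurance.
Coinsurance: $9,100 × 20% = $1,820.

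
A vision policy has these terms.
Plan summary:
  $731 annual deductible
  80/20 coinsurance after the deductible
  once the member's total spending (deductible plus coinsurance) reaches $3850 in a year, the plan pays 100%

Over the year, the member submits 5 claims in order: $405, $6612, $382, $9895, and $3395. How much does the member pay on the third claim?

Claim 1 — $405: entire amount goes to the deductible. Member pays $405; OOP now $405.
Claim 2 — $6612: $326 to deductible, leaving $6286; member's 20% is $1257.20. Member owes $1583.20 (running OOP $1988.20).
Claim 3 — $382: deductible already satisfied, so member's share is 20% × $382 = $76.40. Cost to member: $76.40. OOP to date $2064.60.

$76.40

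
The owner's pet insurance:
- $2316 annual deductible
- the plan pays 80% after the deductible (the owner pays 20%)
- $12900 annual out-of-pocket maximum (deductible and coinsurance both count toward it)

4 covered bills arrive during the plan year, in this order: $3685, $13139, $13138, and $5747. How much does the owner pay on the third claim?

$2627.60

#1 ($3685): $2316 to deductible, leaving $1369; coinsurance $1369 × 20% = $273.80. Cost to owner: $2589.80. OOP to date $2589.80.
#2 ($13139): deductible met; 20% of $13139 = $2627.80. Owner pays $2627.80; OOP now $5217.60.
#3 ($13138): deductible already satisfied, so owner's share is 20% × $13138 = $2627.60. Owner pays $2627.60; OOP now $7845.20.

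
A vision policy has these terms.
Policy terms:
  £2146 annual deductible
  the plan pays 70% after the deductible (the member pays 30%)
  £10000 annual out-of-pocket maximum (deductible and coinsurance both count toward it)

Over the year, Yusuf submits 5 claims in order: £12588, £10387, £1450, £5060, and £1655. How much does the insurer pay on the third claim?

Claim 1 — £12588: deductible takes £2146, £10442 remains; member's 30% is £3132.60. Member owes £5278.60 (running OOP £5278.60). Insurer: £12588 − £5278.60 = £7309.40.
Claim 2 — £10387: deductible met; 30% of £10387 = £3116.10. Member owes £3116.10 (running OOP £8394.70). Insurer: £10387 − £3116.10 = £7270.90.
Claim 3 — £1450: deductible already satisfied, so member's share is 30% × £1450 = £435. Member owes £435 (running OOP £8829.70). Insurer: £1450 − £435 = £1015.

£1015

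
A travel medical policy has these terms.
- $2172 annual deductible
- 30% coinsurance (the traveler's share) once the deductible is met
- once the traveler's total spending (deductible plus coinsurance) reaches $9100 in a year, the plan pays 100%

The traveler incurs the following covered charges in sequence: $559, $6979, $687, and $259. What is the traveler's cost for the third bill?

Claim 1 — $559: all of it applies to the deductible. Traveler owes $559 (running OOP $559).
Claim 2 — $6979: $1613 to deductible, leaving $5366; traveler's 30% is $1609.80. Traveler pays $3222.80; OOP now $3781.80.
Claim 3 — $687: deductible met; 30% of $687 = $206.10. Traveler pays $206.10; OOP now $3987.90.

$206.10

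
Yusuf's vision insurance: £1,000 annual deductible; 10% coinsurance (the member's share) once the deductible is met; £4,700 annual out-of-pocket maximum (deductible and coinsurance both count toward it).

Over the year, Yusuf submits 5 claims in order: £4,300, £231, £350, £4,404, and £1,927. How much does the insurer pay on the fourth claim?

£3,963.60

Bill 1, £4,300: £1,000 to deductible, leaving £3,300; coinsurance £3,300 × 10% = £330. Member pays £1,330; OOP now £1,330. Insurer: £4,300 − £1,330 = £2,970.
Bill 2, £231: deductible already satisfied, so member's share is 10% × £231 = £23.10. Cost to member: £23.10. OOP to date £1,353.10. Insurer: £231 − £23.10 = £207.90.
Bill 3, £350: deductible already satisfied, so member's share is 10% × £350 = £35. Member pays £35; OOP now £1,388.10. Insurer: £350 − £35 = £315.
Bill 4, £4,404: deductible already satisfied, so member's share is 10% × £4,404 = £440.40. Member owes £440.40 (running OOP £1,828.50). Insurer: £4,404 − £440.40 = £3,963.60.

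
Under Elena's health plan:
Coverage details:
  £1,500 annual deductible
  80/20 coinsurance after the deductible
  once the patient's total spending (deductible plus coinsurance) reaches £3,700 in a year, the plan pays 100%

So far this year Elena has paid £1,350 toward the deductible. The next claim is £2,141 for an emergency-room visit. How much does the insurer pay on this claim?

Remaining deductible: £1,500 − £1,350 = £150.
That leaves £2,141 − £150 = £1,991 for coinsurance.
Patient's 20% share of £1,991 is £398.20.
That puts the patient's cost at £150 + £398.20 = £548.20 before any cap.
Cumulative spending £1,350 + £548.20 = £1,898.20 stays under the £3,700 maximum.
The plan picks up £2,141 − £548.20 = £1,592.80.

£1,592.80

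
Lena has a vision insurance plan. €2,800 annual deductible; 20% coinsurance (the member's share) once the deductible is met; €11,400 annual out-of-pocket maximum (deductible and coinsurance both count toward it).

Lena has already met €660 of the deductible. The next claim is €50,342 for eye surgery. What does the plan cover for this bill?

€39,602

Remaining deductible: €2,800 − €660 = €2,140.
After the €2,140 deductible portion, €50,342 − €2,140 = €48,202 is subject to coinsurance.
Member's 20% share of €48,202 is €9,640.40.
So the member owes €2,140 + €9,640.40 = €11,780.40 before any cap.
Year-to-date out-of-pocket would reach €660 + €11,780.40 = €12,440.40, above the €11,400 maximum, so the member pays only €11,400 − €660 = €10,740.
The plan picks up €50,342 − €10,740 = €39,602.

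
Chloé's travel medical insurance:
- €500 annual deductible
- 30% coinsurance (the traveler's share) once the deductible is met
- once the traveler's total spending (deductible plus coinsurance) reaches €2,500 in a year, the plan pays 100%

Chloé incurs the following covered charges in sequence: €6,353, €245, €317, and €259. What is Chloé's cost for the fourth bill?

Bill 1, €6,353: €500 finishes the deductible; €5,853 goes to coinsurance; 30% of €5,853 = €1,755.90. Traveler pays €2,255.90; OOP now €2,255.90.
Bill 2, €245: 30% coinsurance on €245 = €73.50. Traveler owes €73.50 (running OOP €2,329.40).
Bill 3, €317: deductible already satisfied, so traveler's share is 30% × €317 = €95.10. Cost to traveler: €95.10. OOP to date €2,424.50.
Bill 4, €259: deductible already satisfied, so traveler's share is 30% × €259 = €77.70. Adding that to €2,424.50 gives €2,502.20, past the €2,500 cap; traveler pays only €2,500 − €2,424.50 = €75.50.

€75.50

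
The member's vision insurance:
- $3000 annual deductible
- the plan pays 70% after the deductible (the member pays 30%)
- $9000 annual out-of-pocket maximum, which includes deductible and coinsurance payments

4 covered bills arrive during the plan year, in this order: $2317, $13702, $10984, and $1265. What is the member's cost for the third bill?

$2094.30

Bill 1, $2317: all of it applies to the deductible. Cost to member: $2317. OOP to date $2317.
Bill 2, $13702: deductible takes $683, $13019 remains; member's 30% is $3905.70. Member pays $4588.70; OOP now $6905.70.
Bill 3, $10984: deductible met; 30% of $10984 = $3295.20. OOP would hit $10200.90 > $9000, so the cap limits the member to $9000 − $6905.70 = $2094.30.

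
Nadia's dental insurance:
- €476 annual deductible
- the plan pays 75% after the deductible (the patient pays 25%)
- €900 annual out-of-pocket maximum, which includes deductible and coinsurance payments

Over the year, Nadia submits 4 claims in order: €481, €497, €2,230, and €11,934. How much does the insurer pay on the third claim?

Claim 1 — €481: deductible takes €476, €5 remains; 25% of €5 = €1.25. Patient pays €477.25; OOP now €477.25. Insurer: €481 − €477.25 = €3.75.
Claim 2 — €497: deductible already satisfied, so patient's share is 25% × €497 = €124.25. Patient owes €124.25 (running OOP €601.50). Plan pays €497 − €124.25 = €372.75.
Claim 3 — €2,230: deductible already satisfied, so patient's share is 25% × €2,230 = €557.50. That would push OOP to €1,159, over the €900 cap, so patient pays €900 − €601.50 = €298.50. Insurer: €2,230 − €298.50 = €1,931.50.

€1,931.50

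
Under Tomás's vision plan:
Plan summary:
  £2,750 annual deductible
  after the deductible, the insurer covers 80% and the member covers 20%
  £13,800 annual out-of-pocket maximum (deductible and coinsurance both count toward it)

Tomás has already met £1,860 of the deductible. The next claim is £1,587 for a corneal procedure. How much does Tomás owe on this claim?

£1,029.40

Remaining deductible: £2,750 − £1,860 = £890.
The remaining £697 (= £1,587 − £890) moves to coinsurance.
Coinsurance: £697 × 20% = £139.40.
So the member owes £890 + £139.40 = £1,029.40 before any cap.
Total out-of-pocket so far would be £1,860 + £1,029.40 = £2,889.40, below the £13,800 cap — no reduction.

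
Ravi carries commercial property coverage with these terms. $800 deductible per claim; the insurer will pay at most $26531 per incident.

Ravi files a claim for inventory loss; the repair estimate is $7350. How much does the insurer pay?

$6550

After the deductible, $7350 − $800 = $6550 remains.
$6550 is within the $26531 limit, so the insurer pays $6550.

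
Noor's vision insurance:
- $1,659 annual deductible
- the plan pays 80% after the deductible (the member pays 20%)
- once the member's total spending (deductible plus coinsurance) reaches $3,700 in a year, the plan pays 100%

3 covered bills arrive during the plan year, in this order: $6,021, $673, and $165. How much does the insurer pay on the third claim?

$132

Claim 1 — $6,021: deductible takes $1,659, $4,362 remains; member's 20% is $872.40. Cost to member: $2,531.40. OOP to date $2,531.40. Insurer: $6,021 − $2,531.40 = $3,489.60.
Claim 2 — $673: deductible already satisfied, so member's share is 20% × $673 = $134.60. Cost to member: $134.60. OOP to date $2,666. Plan pays $673 − $134.60 = $538.40.
Claim 3 — $165: deductible met; 20% of $165 = $33. Member pays $33; OOP now $2,699. Insurer: $165 − $33 = $132.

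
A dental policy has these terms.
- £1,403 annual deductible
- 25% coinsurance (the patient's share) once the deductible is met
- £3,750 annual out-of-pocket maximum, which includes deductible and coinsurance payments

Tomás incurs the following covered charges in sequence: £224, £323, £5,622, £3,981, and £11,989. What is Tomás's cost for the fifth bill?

£160.25

Claim 1 — £224: all of it applies to the deductible. Patient owes £224 (running OOP £224).
Claim 2 — £323: fully absorbed by the deductible. Cost to patient: £323. OOP to date £547.
Claim 3 — £5,622: deductible takes £856, £4,766 remains; 25% of £4,766 = £1,191.50. Cost to patient: £2,047.50. OOP to date £2,594.50.
Claim 4 — £3,981: deductible met; 25% of £3,981 = £995.25. Cost to patient: £995.25. OOP to date £3,589.75.
Claim 5 — £11,989: 25% coinsurance on £11,989 = £2,997.25. OOP would hit £6,587 > £3,750, so the cap limits the patient to £3,750 − £3,589.75 = £160.25.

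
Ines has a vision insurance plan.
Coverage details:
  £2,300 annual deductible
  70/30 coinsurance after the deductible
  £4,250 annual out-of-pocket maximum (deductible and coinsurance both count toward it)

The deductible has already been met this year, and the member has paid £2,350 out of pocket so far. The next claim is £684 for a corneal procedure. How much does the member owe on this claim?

£205.20

With the deductible met, the entire £684 is subject to coinsurance.
Member's 30% share of £684 is £205.20.
Cumulative spending £2,350 + £205.20 = £2,555.20 stays under the £4,250 maximum.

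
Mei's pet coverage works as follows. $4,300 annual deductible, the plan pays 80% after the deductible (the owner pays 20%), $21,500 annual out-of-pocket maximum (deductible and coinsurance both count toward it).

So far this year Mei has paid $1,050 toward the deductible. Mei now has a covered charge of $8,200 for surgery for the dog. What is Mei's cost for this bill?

$1,050 of the $4,300 deductible is already met, leaving $3,250.
That leaves $8,200 − $3,250 = $4,950 for coinsurance.
20% of $4,950 = $990 falls to the owner.
So the owner owes $3,250 + $990 = $4,240 before any cap.
Year-to-date out-of-pocket becomes $1,050 + $4,240 = $5,290, still under the $21,500 maximum, so no cap applies.

$4,240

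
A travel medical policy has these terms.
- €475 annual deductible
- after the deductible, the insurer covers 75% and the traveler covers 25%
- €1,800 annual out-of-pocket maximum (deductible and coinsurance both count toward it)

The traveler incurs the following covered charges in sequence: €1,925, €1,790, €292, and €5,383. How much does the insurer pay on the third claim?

Claim 1 (€1,925): deductible takes €475, €1,450 remains; traveler's 25% is €362.50. Traveler owes €837.50 (running OOP €837.50). Plan pays €1,925 − €837.50 = €1,087.50.
Claim 2 (€1,790): deductible met; 25% of €1,790 = €447.50. Cost to traveler: €447.50. OOP to date €1,285. Plan pays €1,790 − €447.50 = €1,342.50.
Claim 3 (€292): deductible already satisfied, so traveler's share is 25% × €292 = €73. Cost to traveler: €73. OOP to date €1,358. Plan pays €292 − €73 = €219.

€219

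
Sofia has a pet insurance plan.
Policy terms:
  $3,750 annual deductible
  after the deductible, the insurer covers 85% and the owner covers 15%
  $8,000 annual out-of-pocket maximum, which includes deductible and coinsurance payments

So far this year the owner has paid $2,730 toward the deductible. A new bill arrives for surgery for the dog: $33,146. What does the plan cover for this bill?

$27,876

Remaining deductible: $3,750 − $2,730 = $1,020.
After the $1,020 deductible portion, $33,146 − $1,020 = $32,126 is subject to coinsurance.
Owner's 15% share of $32,126 is $4,818.90.
Owner responsibility before any cap: $1,020 + $4,818.90 = $5,838.90.
Year-to-date out-of-pocket would reach $2,730 + $5,838.90 = $8,568.90, above the $8,000 maximum, so the owner pays only $8,000 − $2,730 = $5,270.
The plan picks up $33,146 − $5,270 = $27,876.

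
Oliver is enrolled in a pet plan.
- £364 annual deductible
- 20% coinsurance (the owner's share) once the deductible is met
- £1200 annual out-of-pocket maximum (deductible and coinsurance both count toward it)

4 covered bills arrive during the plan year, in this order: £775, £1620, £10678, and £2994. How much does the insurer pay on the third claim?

Bill 1, £775: deductible takes £364, £411 remains; owner's 20% is £82.20. Owner pays £446.20; OOP now £446.20. Plan pays £775 − £446.20 = £328.80.
Bill 2, £1620: deductible met; 20% of £1620 = £324. Owner owes £324 (running OOP £770.20). Plan pays £1620 − £324 = £1296.
Bill 3, £10678: deductible met; 20% of £10678 = £2135.60. Adding that to £770.20 gives £2905.80, past the £1200 cap; owner pays only £1200 − £770.20 = £429.80. Insurer: £10678 − £429.80 = £10248.20.

£10248.20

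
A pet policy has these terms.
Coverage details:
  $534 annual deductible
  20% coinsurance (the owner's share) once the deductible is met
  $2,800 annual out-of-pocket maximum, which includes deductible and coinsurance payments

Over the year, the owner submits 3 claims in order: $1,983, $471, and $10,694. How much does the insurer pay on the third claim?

Claim 1 — $1,983: $534 to deductible, leaving $1,449; 20% of $1,449 = $289.80. Owner pays $823.80; OOP now $823.80. Insurer: $1,983 − $823.80 = $1,159.20.
Claim 2 — $471: 20% coinsurance on $471 = $94.20. Owner owes $94.20 (running OOP $918). Plan pays $471 − $94.20 = $376.80.
Claim 3 — $10,694: deductible already satisfied, so owner's share is 20% × $10,694 = $2,138.80. That would push OOP to $3,056.80, over the $2,800 cap, so owner pays $2,800 − $918 = $1,882. Insurer: $10,694 − $1,882 = $8,812.

$8,812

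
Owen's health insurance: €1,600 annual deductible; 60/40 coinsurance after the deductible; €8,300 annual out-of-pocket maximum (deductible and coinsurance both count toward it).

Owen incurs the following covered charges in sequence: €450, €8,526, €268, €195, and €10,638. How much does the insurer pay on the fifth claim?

€7,073.60

Claim 1 (€450): entire amount goes to the deductible. Patient owes €450 (running OOP €450). Insurer: €450 − €450 = €0.
Claim 2 (€8,526): deductible takes €1,150, €7,376 remains; 40% of €7,376 = €2,950.40. Cost to patient: €4,100.40. OOP to date €4,550.40. Insurer: €8,526 − €4,100.40 = €4,425.60.
Claim 3 (€268): deductible already satisfied, so patient's share is 40% × €268 = €107.20. Patient owes €107.20 (running OOP €4,657.60). Insurer: €268 − €107.20 = €160.80.
Claim 4 (€195): deductible already satisfied, so patient's share is 40% × €195 = €78. Patient owes €78 (running OOP €4,735.60). Insurer: €195 − €78 = €117.
Claim 5 (€10,638): deductible met; 40% of €10,638 = €4,255.20. OOP would hit €8,990.80 > €8,300, so the cap limits the patient to €8,300 − €4,735.60 = €3,564.40. Insurer: €10,638 − €3,564.40 = €7,073.60.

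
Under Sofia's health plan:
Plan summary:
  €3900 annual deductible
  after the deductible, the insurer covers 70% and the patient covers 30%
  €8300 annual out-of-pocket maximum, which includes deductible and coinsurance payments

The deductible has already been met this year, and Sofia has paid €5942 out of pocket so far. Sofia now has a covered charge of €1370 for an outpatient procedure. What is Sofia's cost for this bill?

€411

With the deductible met, the entire €1370 is subject to coinsurance.
30% of €1370 = €411 falls to the patient.
Total out-of-pocket so far would be €5942 + €411 = €6353, below the €8300 cap — no reduction.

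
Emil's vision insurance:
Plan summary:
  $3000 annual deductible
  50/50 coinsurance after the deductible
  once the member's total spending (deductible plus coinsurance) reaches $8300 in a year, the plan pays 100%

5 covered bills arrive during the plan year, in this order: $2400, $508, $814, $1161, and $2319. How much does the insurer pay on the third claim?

Bill 1, $2400: entire amount goes to the deductible. Member owes $2400 (running OOP $2400). Plan pays $2400 − $2400 = $0.
Bill 2, $508: all of it applies to the deductible. Member pays $508; OOP now $2908. Insurer: $508 − $508 = $0.
Bill 3, $814: deductible takes $92, $722 remains; coinsurance $722 × 50% = $361. Member owes $453 (running OOP $3361). Plan pays $814 − $453 = $361.

$361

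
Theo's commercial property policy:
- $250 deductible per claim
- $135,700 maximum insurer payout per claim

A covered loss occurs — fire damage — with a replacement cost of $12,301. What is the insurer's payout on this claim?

$12,051

After the deductible, $12,301 − $250 = $12,051 remains.
That's under the $135,700 cap, so the insurer reimburses the full $12,051.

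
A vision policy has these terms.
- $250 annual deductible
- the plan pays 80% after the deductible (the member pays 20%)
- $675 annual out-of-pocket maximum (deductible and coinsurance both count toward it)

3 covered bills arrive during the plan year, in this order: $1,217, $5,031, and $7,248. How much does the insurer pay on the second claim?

#1 ($1,217): $250 finishes the deductible; $967 goes to coinsurance; member's 20% is $193.40. Cost to member: $443.40. OOP to date $443.40. Plan pays $1,217 − $443.40 = $773.60.
#2 ($5,031): deductible already satisfied, so member's share is 20% × $5,031 = $1,006.20. OOP would hit $1,449.60 > $675, so the cap limits the member to $675 − $443.40 = $231.60. Insurer: $5,031 − $231.60 = $4,799.40.

$4,799.40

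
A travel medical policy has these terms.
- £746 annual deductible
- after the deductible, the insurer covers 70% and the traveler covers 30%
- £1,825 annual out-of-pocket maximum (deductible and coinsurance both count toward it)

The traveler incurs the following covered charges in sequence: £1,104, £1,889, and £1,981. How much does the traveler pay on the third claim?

£404.90

#1 (£1,104): £746 to deductible, leaving £358; 30% of £358 = £107.40. Cost to traveler: £853.40. OOP to date £853.40.
#2 (£1,889): deductible met; 30% of £1,889 = £566.70. Traveler owes £566.70 (running OOP £1,420.10).
#3 (£1,981): deductible already satisfied, so traveler's share is 30% × £1,981 = £594.30. That would push OOP to £2,014.40, over the £1,825 cap, so traveler pays £1,825 − £1,420.10 = £404.90.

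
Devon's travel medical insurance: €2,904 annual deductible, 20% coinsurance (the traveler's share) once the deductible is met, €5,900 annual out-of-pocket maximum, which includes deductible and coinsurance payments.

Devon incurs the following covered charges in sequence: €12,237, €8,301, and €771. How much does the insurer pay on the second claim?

#1 (€12,237): €2,904 to deductible, leaving €9,333; coinsurance €9,333 × 20% = €1,866.60. Cost to traveler: €4,770.60. OOP to date €4,770.60. Insurer: €12,237 − €4,770.60 = €7,466.40.
#2 (€8,301): deductible met; 20% of €8,301 = €1,660.20. Adding that to €4,770.60 gives €6,430.80, past the €5,900 cap; traveler pays only €5,900 − €4,770.60 = €1,129.40. Plan pays €8,301 − €1,129.40 = €7,171.60.

€7,171.60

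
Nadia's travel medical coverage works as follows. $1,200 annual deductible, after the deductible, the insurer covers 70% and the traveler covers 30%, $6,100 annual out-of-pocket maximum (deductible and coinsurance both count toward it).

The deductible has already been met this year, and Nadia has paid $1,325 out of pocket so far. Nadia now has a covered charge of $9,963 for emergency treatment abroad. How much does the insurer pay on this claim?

$6,974.10

With the deductible met, the entire $9,963 is subject to coinsurance.
Traveler's 30% share of $9,963 is $2,988.90.
Total out-of-pocket so far would be $1,325 + $2,988.90 = $4,313.90, below the $6,100 cap — no reduction.
Insurer pays the balance: $9,963 − $2,988.90 = $6,974.10.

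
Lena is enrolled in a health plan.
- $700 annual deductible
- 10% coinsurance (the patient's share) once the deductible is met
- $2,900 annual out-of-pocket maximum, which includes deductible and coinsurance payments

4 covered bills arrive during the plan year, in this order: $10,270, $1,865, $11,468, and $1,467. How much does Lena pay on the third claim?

Claim 1 ($10,270): deductible takes $700, $9,570 remains; patient's 10% is $957. Cost to patient: $1,657. OOP to date $1,657.
Claim 2 ($1,865): 10% coinsurance on $1,865 = $186.50. Cost to patient: $186.50. OOP to date $1,843.50.
Claim 3 ($11,468): 10% coinsurance on $11,468 = $1,146.80. Adding that to $1,843.50 gives $2,990.30, past the $2,900 cap; patient pays only $2,900 − $1,843.50 = $1,056.50.

$1,056.50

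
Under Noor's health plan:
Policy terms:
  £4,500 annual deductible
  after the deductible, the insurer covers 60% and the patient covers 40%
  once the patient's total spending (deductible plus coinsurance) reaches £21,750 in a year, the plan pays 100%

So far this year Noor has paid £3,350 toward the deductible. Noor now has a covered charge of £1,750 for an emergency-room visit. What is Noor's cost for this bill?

£1,390

Remaining deductible: £4,500 − £3,350 = £1,150.
The remaining £600 (= £1,750 − £1,150) moves to coinsurance.
40% of £600 = £240 falls to the patient.
So the patient owes £1,150 + £240 = £1,390 before any cap.
Cumulative spending £3,350 + £1,390 = £4,740 stays under the £21,750 maximum.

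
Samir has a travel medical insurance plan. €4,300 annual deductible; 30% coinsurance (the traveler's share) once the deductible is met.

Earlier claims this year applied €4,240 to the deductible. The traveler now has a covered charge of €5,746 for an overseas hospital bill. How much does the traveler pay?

Deductible still to meet: €4,300 − €4,240 = €60.
After the €60 deductible portion, €5,746 − €60 = €5,686 is subject to coinsurance.
Traveler's 30% share of €5,686 is €1,705.80.
Traveler responsibility: €60 + €1,705.80 = €1,765.80.

€1,765.80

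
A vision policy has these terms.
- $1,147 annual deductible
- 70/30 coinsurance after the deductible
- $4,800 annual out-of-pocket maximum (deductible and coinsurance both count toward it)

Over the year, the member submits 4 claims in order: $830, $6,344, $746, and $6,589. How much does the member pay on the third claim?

#1 ($830): fully absorbed by the deductible. Member owes $830 (running OOP $830).
#2 ($6,344): deductible takes $317, $6,027 remains; coinsurance $6,027 × 30% = $1,808.10. Cost to member: $2,125.10. OOP to date $2,955.10.
#3 ($746): deductible already satisfied, so member's share is 30% × $746 = $223.80. Member pays $223.80; OOP now $3,178.90.

$223.80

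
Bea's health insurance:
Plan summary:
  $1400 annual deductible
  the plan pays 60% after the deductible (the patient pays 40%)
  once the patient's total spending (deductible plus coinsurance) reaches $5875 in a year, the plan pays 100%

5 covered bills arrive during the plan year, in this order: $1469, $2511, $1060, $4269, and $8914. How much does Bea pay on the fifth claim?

Claim 1 ($1469): $1400 to deductible, leaving $69; coinsurance $69 × 40% = $27.60. Cost to patient: $1427.60. OOP to date $1427.60.
Claim 2 ($2511): deductible met; 40% of $2511 = $1004.40. Cost to patient: $1004.40. OOP to date $2432.
Claim 3 ($1060): 40% coinsurance on $1060 = $424. Patient pays $424; OOP now $2856.
Claim 4 ($4269): 40% coinsurance on $4269 = $1707.60. Patient owes $1707.60 (running OOP $4563.60).
Claim 5 ($8914): 40% coinsurance on $8914 = $3565.60. Adding that to $4563.60 gives $8129.20, past the $5875 cap; patient pays only $5875 − $4563.60 = $1311.40.

$1311.40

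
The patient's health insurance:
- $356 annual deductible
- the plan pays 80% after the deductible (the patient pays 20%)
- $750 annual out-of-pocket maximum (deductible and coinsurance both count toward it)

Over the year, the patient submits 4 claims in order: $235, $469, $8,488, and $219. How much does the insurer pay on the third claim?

$8,163.60

Claim 1 ($235): fully absorbed by the deductible. Patient pays $235; OOP now $235. Plan pays $235 − $235 = $0.
Claim 2 ($469): $121 finishes the deductible; $348 goes to coinsurance; 20% of $348 = $69.60. Patient pays $190.60; OOP now $425.60. Plan pays $469 − $190.60 = $278.40.
Claim 3 ($8,488): deductible met; 20% of $8,488 = $1,697.60. Adding that to $425.60 gives $2,123.20, past the $750 cap; patient pays only $750 − $425.60 = $324.40. Plan pays $8,488 − $324.40 = $8,163.60.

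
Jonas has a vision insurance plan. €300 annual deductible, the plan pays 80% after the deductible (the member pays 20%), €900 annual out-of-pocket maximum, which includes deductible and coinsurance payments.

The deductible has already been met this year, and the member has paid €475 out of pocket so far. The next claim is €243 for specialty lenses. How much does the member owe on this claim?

With the deductible met, the entire €243 is subject to coinsurance.
Coinsurance: €243 × 20% = €48.60.
Cumulative spending €475 + €48.60 = €523.60 stays under the €900 maximum.

€48.60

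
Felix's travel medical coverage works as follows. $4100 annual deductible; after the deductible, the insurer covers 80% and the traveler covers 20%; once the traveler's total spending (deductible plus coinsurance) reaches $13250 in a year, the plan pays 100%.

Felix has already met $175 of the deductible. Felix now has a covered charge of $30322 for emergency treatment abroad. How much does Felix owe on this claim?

Deductible still to meet: $4100 − $175 = $3925.
The remaining $26397 (= $30322 − $3925) moves to coinsurance.
Traveler's 20% share of $26397 is $5279.40.
Traveler responsibility before any cap: $3925 + $5279.40 = $9204.40.
Cumulative spending $175 + $9204.40 = $9379.40 stays under the $13250 maximum.

$9204.40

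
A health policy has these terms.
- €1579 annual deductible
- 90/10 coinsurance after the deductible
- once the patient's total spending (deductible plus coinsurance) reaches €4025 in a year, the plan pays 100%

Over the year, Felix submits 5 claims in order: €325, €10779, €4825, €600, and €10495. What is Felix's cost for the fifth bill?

Claim 1 (€325): entire amount goes to the deductible. Cost to patient: €325. OOP to date €325.
Claim 2 (€10779): €1254 to deductible, leaving €9525; 10% of €9525 = €952.50. Patient owes €2206.50 (running OOP €2531.50).
Claim 3 (€4825): deductible met; 10% of €4825 = €482.50. Patient owes €482.50 (running OOP €3014).
Claim 4 (€600): 10% coinsurance on €600 = €60. Cost to patient: €60. OOP to date €3074.
Claim 5 (€10495): deductible already satisfied, so patient's share is 10% × €10495 = €1049.50. OOP would hit €4123.50 > €4025, so the cap limits the patient to €4025 − €3074 = €951.

€951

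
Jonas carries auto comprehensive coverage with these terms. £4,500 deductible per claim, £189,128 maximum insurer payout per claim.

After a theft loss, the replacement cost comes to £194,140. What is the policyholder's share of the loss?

Less the £4,500 deductible: £194,140 − £4,500 = £189,640.
The £189,128 per-incident cap binds; insurer pays £189,128.
The policyholder bears the rest of the original loss: £194,140 − £189,128 = £5,012.

£5,012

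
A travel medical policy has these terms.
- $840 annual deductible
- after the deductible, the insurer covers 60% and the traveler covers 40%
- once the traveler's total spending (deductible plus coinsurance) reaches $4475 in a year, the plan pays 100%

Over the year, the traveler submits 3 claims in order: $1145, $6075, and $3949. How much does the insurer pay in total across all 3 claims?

#1 ($1145): $840 finishes the deductible; $305 goes to coinsurance; coinsurance $305 × 40% = $122. Traveler owes $962 (running OOP $962). Insurer: $1145 − $962 = $183.
#2 ($6075): deductible met; 40% of $6075 = $2430. Traveler owes $2430 (running OOP $3392). Insurer: $6075 − $2430 = $3645.
#3 ($3949): 40% coinsurance on $3949 = $1579.60. Adding that to $3392 gives $4971.60, past the $4475 cap; traveler pays only $4475 − $3392 = $1083. Plan pays $3949 − $1083 = $2866.
Insurer total: $183 + $3645 + $2866 = $6694.

$6694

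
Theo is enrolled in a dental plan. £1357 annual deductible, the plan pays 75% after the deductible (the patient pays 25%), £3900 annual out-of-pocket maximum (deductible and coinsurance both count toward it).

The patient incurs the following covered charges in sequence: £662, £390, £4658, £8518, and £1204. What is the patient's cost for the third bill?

#1 (£662): entire amount goes to the deductible. Patient pays £662; OOP now £662.
#2 (£390): entire amount goes to the deductible. Patient pays £390; OOP now £1052.
#3 (£4658): deductible takes £305, £4353 remains; coinsurance £4353 × 25% = £1088.25. Patient pays £1393.25; OOP now £2445.25.

£1393.25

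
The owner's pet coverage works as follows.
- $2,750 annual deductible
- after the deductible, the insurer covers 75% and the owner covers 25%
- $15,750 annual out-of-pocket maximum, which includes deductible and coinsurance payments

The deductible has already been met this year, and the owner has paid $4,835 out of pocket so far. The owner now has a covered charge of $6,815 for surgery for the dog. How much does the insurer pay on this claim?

$5,111.25

With the deductible met, the entire $6,815 is subject to coinsurance.
Owner's 25% share of $6,815 is $1,703.75.
Total out-of-pocket so far would be $4,835 + $1,703.75 = $6,538.75, below the $15,750 cap — no reduction.
Insurer pays the balance: $6,815 − $1,703.75 = $5,111.25.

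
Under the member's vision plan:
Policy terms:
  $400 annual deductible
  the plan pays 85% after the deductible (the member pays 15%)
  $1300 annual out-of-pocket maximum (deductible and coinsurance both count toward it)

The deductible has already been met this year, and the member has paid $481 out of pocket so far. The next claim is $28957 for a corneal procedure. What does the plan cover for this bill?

$28138

With the deductible met, the entire $28957 is subject to coinsurance.
Coinsurance: $28957 × 15% = $4343.55.
Adding $4343.55 to the $481 already spent would give $4824.55, which exceeds the $1300 cap; the member pays just $1300 − $481 = $819.
The insurer covers the remainder: $28957 − $819 = $28138.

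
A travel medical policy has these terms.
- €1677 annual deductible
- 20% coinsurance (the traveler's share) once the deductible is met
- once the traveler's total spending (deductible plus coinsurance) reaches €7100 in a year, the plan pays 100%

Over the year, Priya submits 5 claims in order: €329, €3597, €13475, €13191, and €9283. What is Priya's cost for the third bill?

Claim 1 — €329: fully absorbed by the deductible. Cost to traveler: €329. OOP to date €329.
Claim 2 — €3597: €1348 to deductible, leaving €2249; 20% of €2249 = €449.80. Traveler owes €1797.80 (running OOP €2126.80).
Claim 3 — €13475: deductible met; 20% of €13475 = €2695. Traveler owes €2695 (running OOP €4821.80).

€2695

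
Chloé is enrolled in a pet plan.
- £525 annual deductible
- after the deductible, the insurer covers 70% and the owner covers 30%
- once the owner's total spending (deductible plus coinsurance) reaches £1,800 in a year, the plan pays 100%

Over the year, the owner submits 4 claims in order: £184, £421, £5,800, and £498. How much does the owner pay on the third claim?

Claim 1 — £184: entire amount goes to the deductible. Cost to owner: £184. OOP to date £184.
Claim 2 — £421: deductible takes £341, £80 remains; 30% of £80 = £24. Cost to owner: £365. OOP to date £549.
Claim 3 — £5,800: deductible met; 30% of £5,800 = £1,740. That would push OOP to £2,289, over the £1,800 cap, so owner pays £1,800 − £549 = £1,251.

£1,251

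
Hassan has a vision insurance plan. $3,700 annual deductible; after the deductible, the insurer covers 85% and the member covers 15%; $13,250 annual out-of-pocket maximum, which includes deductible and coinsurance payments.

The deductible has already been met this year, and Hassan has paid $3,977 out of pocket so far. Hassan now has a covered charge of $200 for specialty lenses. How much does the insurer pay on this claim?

$170

With the deductible met, the entire $200 is subject to coinsurance.
Member's 15% share of $200 is $30.
Total out-of-pocket so far would be $3,977 + $30 = $4,007, below the $13,250 cap — no reduction.
The insurer covers the remainder: $200 − $30 = $170.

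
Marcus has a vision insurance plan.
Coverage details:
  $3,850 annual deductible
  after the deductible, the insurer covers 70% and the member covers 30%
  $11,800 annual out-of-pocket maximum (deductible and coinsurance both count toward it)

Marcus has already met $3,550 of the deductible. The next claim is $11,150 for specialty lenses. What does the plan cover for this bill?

$7,595

Remaining deductible: $3,850 − $3,550 = $300.
After the $300 deductible portion, $11,150 − $300 = $10,850 is subject to coinsurance.
Member's 30% share of $10,850 is $3,255.
That puts the member's cost at $300 + $3,255 = $3,555 before any cap.
Cumulative spending $3,550 + $3,555 = $7,105 stays under the $11,800 maximum.
Insurer pays the balance: $11,150 − $3,555 = $7,595.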